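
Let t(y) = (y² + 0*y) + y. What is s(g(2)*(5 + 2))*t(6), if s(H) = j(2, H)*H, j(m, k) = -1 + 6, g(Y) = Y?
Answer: 2940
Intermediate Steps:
j(m, k) = 5
t(y) = y + y² (t(y) = (y² + 0) + y = y² + y = y + y²)
s(H) = 5*H
s(g(2)*(5 + 2))*t(6) = (5*(2*(5 + 2)))*(6*(1 + 6)) = (5*(2*7))*(6*7) = (5*14)*42 = 70*42 = 2940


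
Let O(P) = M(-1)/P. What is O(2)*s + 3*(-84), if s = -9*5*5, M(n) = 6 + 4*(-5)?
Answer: 1323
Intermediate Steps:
M(n) = -14 (M(n) = 6 - 20 = -14)
O(P) = -14/P
s = -225 (s = -45*5 = -225)
O(2)*s + 3*(-84) = -14/2*(-225) + 3*(-84) = -14*½*(-225) - 252 = -7*(-225) - 252 = 1575 - 252 = 1323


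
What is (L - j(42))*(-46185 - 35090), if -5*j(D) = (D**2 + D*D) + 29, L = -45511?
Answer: 3641087490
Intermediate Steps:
j(D) = -29/5 - 2*D**2/5 (j(D) = -((D**2 + D*D) + 29)/5 = -((D**2 + D**2) + 29)/5 = -(2*D**2 + 29)/5 = -(29 + 2*D**2)/5 = -29/5 - 2*D**2/5)
(L - j(42))*(-46185 - 35090) = (-45511 - (-29/5 - 2/5*42**2))*(-46185 - 35090) = (-45511 - (-29/5 - 2/5*1764))*(-81275) = (-45511 - (-29/5 - 3528/5))*(-81275) = (-45511 - 1*(-3557/5))*(-81275) = (-45511 + 3557/5)*(-81275) = -223998/5*(-81275) = 3641087490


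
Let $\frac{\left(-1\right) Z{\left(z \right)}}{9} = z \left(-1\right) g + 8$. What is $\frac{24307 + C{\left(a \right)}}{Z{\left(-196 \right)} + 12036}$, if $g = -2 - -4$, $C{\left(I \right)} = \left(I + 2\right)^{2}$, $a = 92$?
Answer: $\frac{33143}{8436} \approx 3.9288$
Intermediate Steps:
$C{\left(I \right)} = \left(2 + I\right)^{2}$
$g = 2$ ($g = -2 + 4 = 2$)
$Z{\left(z \right)} = -72 + 18 z$ ($Z{\left(z \right)} = - 9 \left(z \left(-1\right) 2 + 8\right) = - 9 \left(- z 2 + 8\right) = - 9 \left(- 2 z + 8\right) = - 9 \left(8 - 2 z\right) = -72 + 18 z$)
$\frac{24307 + C{\left(a \right)}}{Z{\left(-196 \right)} + 12036} = \frac{24307 + \left(2 + 92\right)^{2}}{\left(-72 + 18 \left(-196\right)\right) + 12036} = \frac{24307 + 94^{2}}{\left(-72 - 3528\right) + 12036} = \frac{24307 + 8836}{-3600 + 12036} = \frac{33143}{8436}$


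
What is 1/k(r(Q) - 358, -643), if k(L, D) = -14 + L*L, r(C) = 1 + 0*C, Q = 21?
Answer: 1/127435 ≈ 7.8471e-6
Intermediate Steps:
r(C) = 1 (r(C) = 1 + 0 = 1)
k(L, D) = -14 + L²
1/k(r(Q) - 358, -643) = 1/(-14 + (1 - 358)²) = 1/(-14 + (-357)²) = 1/(-14 + 127449) = 1/127435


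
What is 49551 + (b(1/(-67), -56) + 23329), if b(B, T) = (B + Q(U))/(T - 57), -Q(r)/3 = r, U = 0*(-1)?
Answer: 551774481/7571 ≈ 72880.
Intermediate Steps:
U = 0
Q(r) = -3*r
b(B, T) = B/(-57 + T) (b(B, T) = (B - 3*0)/(T - 57) = (B + 0)/(-57 + T) = B/(-57 + T))
49551 + (b(1/(-67), -56) + 23329) = 49551 + (1/((-67)*(-57 - 56)) + 23329) = 49551 + (-1/67/(-113) + 23329) = 49551 + (-1/67*(-1/113) + 23329) = 49551 + (1/7571 + 23329) = 49551 + 176623860/7571 = 551774481/7571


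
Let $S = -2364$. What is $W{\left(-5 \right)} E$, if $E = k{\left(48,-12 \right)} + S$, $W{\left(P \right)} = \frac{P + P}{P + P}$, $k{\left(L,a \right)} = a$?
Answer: $-2376$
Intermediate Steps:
$W{\left(P \right)} = 1$ ($W{\left(P \right)} = \frac{2 P}{2 P} = 2 P \frac{1}{2 P} = 1$)
$E = -2376$ ($E = -12 - 2364 = -2376$)
$W{\left(-5 \right)} E = 1 \left(-2376\right) = -2376$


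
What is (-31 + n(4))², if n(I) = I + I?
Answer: 529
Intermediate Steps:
n(I) = 2*I
(-31 + n(4))² = (-31 + 2*4)² = (-31 + 8)² = (-23)² = 529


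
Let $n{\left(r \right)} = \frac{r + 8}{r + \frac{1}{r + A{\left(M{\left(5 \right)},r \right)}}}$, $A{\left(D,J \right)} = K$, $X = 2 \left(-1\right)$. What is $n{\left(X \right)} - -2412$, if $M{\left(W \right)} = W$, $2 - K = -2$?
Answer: $2408$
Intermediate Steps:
$K = 4$ ($K = 2 - -2 = 2 + 2 = 4$)
$X = -2$
$A{\left(D,J \right)} = 4$
$n{\left(r \right)} = \frac{8 + r}{r + \frac{1}{4 + r}}$ ($n{\left(r \right)} = \frac{r + 8}{r + \frac{1}{r + 4}} = \frac{8 + r}{r + \frac{1}{4 + r}}$)
$n{\left(X \right)} - -2412 = \frac{32 + \left(-2\right)^{2} + 12 \left(-2\right)}{1 + \left(-2\right)^{2} + 4 \left(-2\right)} - -2412 = \frac{32 + 4 - 24}{1 + 4 - 8} + 2412 = \frac{1}{-3} \cdot 12 + 2412 = \left(- \frac{1}{3}\right) 12 + 2412 = -4 + 2412 = 2408$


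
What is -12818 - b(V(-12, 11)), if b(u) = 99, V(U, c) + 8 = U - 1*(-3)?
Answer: -12917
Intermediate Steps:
V(U, c) = -5 + U (V(U, c) = -8 + (U - 1*(-3)) = -8 + (U + 3) = -8 + (3 + U) = -5 + U)
-12818 - b(V(-12, 11)) = -12818 - 1*99 = -12818 - 99 = -12917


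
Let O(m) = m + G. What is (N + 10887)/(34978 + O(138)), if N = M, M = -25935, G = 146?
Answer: -836/1959 ≈ -0.42675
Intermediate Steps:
O(m) = 146 + m (O(m) = m + 146 = 146 + m)
N = -25935
(N + 10887)/(34978 + O(138)) = (-25935 + 10887)/(34978 + (146 + 138)) = -15048/(34978 + 284) = -15048/35262 = -15048*1/35262 = -836/1959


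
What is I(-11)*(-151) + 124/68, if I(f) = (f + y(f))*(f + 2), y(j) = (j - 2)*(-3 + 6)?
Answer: -1155119/17 ≈ -67948.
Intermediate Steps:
y(j) = -6 + 3*j (y(j) = (-2 + j)*3 = -6 + 3*j)
I(f) = (-6 + 4*f)*(2 + f) (I(f) = (f + (-6 + 3*f))*(f + 2) = (-6 + 4*f)*(2 + f))
I(-11)*(-151) + 124/68 = (-12 + 2*(-11) + 4*(-11)²)*(-151) + 124/68 = (-12 - 22 + 4*121)*(-151) + 124*(1/68) = (-12 - 22 + 484)*(-151) + 31/17 = 450*(-151) + 31/17 = -67950 + 31/17 = -1155119/17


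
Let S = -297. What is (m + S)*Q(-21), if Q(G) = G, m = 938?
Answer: -13461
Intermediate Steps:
(m + S)*Q(-21) = (938 - 297)*(-21) = 641*(-21) = -13461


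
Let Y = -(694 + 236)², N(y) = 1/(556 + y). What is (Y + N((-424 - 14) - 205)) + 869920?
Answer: 436739/87 ≈ 5020.0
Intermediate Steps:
Y = -864900 (Y = -1*930² = -1*864900 = -864900)
(Y + N((-424 - 14) - 205)) + 869920 = (-864900 + 1/(556 + ((-424 - 14) - 205))) + 869920 = (-864900 + 1/(556 + (-438 - 205))) + 869920 = (-864900 + 1/(556 - 643)) + 869920 = (-864900 + 1/(-87)) + 869920 = (-864900 - 1/87) + 869920 = -75246301/87 + 869920 = 436739/87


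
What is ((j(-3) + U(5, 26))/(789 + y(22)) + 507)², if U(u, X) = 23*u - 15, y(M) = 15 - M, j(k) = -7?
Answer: 157265385489/611524 ≈ 2.5717e+5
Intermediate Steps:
U(u, X) = -15 + 23*u
((j(-3) + U(5, 26))/(789 + y(22)) + 507)² = ((-7 + (-15 + 23*5))/(789 + (15 - 1*22)) + 507)² = ((-7 + (-15 + 115))/(789 + (15 - 22)) + 507)² = ((-7 + 100)/(789 - 7) + 507)² = (93/782 + 507)² = (396567/782)² = 157265385489/611524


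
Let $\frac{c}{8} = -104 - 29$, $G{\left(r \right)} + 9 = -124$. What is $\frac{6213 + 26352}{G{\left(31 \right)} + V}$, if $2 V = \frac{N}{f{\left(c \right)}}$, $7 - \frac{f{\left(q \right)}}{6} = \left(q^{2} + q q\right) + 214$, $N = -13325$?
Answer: $- \frac{884881841220}{3613967479} \approx -244.85$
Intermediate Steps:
$G{\left(r \right)} = -133$ ($G{\left(r \right)} = -9 - 124 = -133$)
$c = -1064$ ($c = 8 \left(-104 - 29\right) = 8 \left(-133\right) = -1064$)
$f{\left(q \right)} = -1242 - 12 q^{2}$ ($f{\left(q \right)} = 42 - 6 \left(\left(q^{2} + q q\right) + 214\right) = 42 - 6 \left(\left(q^{2} + q^{2}\right) + 214\right) = 42 - 6 \left(2 q^{2} + 214\right) = 42 - 6 \left(214 + 2 q^{2}\right) = 42 - \left(1284 + 12 q^{2}\right) = -1242 - 12 q^{2}$)
$V = \frac{13325}{27172788}$ ($V = \frac{\left(-13325\right) \frac{1}{-1242 - 12 \left(-1064\right)^{2}}}{2} = \frac{\left(-13325\right) \frac{1}{-1242 - 13585152}}{2} = \frac{\left(-13325\right) \frac{1}{-13586394}}{2} = \frac{\left(-13325\right) \left(- \frac{1}{13586394}\right)}{2} = \frac{1}{2} \cdot \frac{13325}{13586394} = \frac{13325}{27172788} \approx 0.00049038$)
$\frac{6213 + 26352}{G{\left(31 \right)} + V} = \frac{6213 + 26352}{-133 + \frac{13325}{27172788}} = \frac{32565}{- \frac{3613967479}{27172788}} = 32565 \left(- \frac{27172788}{3613967479}\right) = - \frac{884881841220}{3613967479}$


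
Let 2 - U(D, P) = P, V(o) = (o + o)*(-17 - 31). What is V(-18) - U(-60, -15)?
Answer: 1711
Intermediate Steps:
V(o) = -96*o (V(o) = (2*o)*(-48) = -96*o)
U(D, P) = 2 - P
V(-18) - U(-60, -15) = -96*(-18) - (2 - 1*(-15)) = 1728 - (2 + 15) = 1728 - 1*17 = 1728 - 17 = 1711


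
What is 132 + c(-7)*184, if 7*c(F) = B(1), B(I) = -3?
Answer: 372/7 ≈ 53.143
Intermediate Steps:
c(F) = -3/7 (c(F) = (1/7)*(-3) = -3/7)
132 + c(-7)*184 = 132 - 3/7*184 = 132 - 552/7 = 372/7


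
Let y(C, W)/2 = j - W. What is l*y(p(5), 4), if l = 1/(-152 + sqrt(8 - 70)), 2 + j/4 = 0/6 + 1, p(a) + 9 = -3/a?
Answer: 1216/11583 + 8*I*sqrt(62)/11583 ≈ 0.10498 + 0.0054383*I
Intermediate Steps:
p(a) = -9 - 3/a
j = -4 (j = -8 + 4*(0/6 + 1) = -8 + 4*(0*(1/6) + 1) = -8 + 4*(0 + 1) = -8 + 4*1 = -8 + 4 = -4)
y(C, W) = -8 - 2*W (y(C, W) = 2*(-4 - W) = -8 - 2*W)
l = 1/(-152 + I*sqrt(62)) (l = 1/(-152 + sqrt(-62)) = 1/(-152 + I*sqrt(62)) ≈ -0.0065613 - 0.0003399*I)
l*y(p(5), 4) = (-76/11583 - I*sqrt(62)/23166)*(-8 - 2*4) = (-76/11583 - I*sqrt(62)/23166)*(-8 - 8) = (-76/11583 - I*sqrt(62)/23166)*(-16) = 1216/11583 + 8*I*sqrt(62)/11583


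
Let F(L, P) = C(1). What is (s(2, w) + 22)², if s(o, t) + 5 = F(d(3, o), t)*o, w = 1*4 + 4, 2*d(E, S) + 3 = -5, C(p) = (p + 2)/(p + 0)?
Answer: 529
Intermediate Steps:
C(p) = (2 + p)/p
d(E, S) = -4 (d(E, S) = -3/2 + (½)*(-5) = -3/2 - 5/2 = -4)
F(L, P) = 3 (F(L, P) = (2 + 1)/1 = 1*3 = 3)
w = 8 (w = 4 + 4 = 8)
s(o, t) = -5 + 3*o
(s(2, w) + 22)² = ((-5 + 3*2) + 22)² = ((-5 + 6) + 22)² = (1 + 22)² = 23² = 529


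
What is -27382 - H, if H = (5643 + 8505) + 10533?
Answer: -52063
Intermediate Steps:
H = 24681 (H = 14148 + 10533 = 24681)
-27382 - H = -27382 - 1*24681 = -27382 - 24681 = -52063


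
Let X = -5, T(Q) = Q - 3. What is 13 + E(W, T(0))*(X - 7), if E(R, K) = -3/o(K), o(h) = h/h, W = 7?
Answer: 49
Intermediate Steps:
o(h) = 1
T(Q) = -3 + Q
E(R, K) = -3 (E(R, K) = -3/1 = -3*1 = -3)
13 + E(W, T(0))*(X - 7) = 13 - 3*(-5 - 7) = 13 - 3*(-12) = 13 + 36 = 49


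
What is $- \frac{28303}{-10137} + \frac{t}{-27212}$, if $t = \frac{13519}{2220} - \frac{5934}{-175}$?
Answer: $\frac{214378414517}{76822197200} \approx 2.7906$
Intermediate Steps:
$t = \frac{3107861}{77700}$ ($t = 13519 \cdot \frac{1}{2220} - - \frac{5934}{175} = \frac{13519}{2220} + \frac{5934}{175} = \frac{3107861}{77700} \approx 39.998$)
$- \frac{28303}{-10137} + \frac{t}{-27212} = - \frac{28303}{-10137} + \frac{3107861}{77700 \left(-27212\right)} = \left(-28303\right) \left(- \frac{1}{10137}\right) + \frac{3107861}{77700} \left(- \frac{1}{27212}\right) = \frac{913}{327} - \frac{3107861}{2114372400} = \frac{214378414517}{76822197200}$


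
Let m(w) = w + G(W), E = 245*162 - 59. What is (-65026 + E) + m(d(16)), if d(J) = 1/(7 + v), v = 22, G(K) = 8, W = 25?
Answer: -736222/29 ≈ -25387.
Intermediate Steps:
E = 39631 (E = 39690 - 59 = 39631)
d(J) = 1/29 (d(J) = 1/(7 + 22) = 1/29)
m(w) = 8 + w (m(w) = w + 8 = 8 + w)
(-65026 + E) + m(d(16)) = (-65026 + 39631) + (8 + 1/29) = -25395 + 233/29 = -736222/29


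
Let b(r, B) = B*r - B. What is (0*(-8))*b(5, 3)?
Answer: 0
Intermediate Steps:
b(r, B) = -B + B*r
(0*(-8))*b(5, 3) = (0*(-8))*(3*(-1 + 5)) = 0*(3*4) = 0*12 = 0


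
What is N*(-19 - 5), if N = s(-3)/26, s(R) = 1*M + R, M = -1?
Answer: 48/13 ≈ 3.6923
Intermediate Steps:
s(R) = -1 + R (s(R) = 1*(-1) + R = -1 + R)
N = -2/13 (N = (-1 - 3)/26 = -4*1/26 = -2/13 ≈ -0.15385)
N*(-19 - 5) = -2*(-19 - 5)/13 = -2/13*(-24) = 48/13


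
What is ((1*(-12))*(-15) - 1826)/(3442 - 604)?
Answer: -823/1419 ≈ -0.57999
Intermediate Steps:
((1*(-12))*(-15) - 1826)/(3442 - 604) = (-12*(-15) - 1826)/2838 = (180 - 1826)*(1/2838) = -1646*1/2838 = -823/1419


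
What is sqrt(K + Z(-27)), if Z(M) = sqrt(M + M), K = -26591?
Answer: sqrt(-26591 + 3*I*sqrt(6)) ≈ 0.023 + 163.07*I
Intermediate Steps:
Z(M) = sqrt(2)*sqrt(M) (Z(M) = sqrt(2*M) = sqrt(2)*sqrt(M))
sqrt(K + Z(-27)) = sqrt(-26591 + sqrt(2)*sqrt(-27)) = sqrt(-26591 + sqrt(2)*(3*I*sqrt(3))) = sqrt(-26591 + 3*I*sqrt(6))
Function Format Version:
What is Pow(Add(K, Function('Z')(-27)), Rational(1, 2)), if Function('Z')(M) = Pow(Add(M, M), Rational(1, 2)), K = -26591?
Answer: Pow(Add(-26591, Mul(3, I, Pow(6, Rational(1, 2)))), Rational(1, 2)) ≈ Add(0.023, Mul(163.07, I))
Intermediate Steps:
Function('Z')(M) = Mul(Pow(2, Rational(1, 2)), Pow(M, Rational(1, 2))) (Function('Z')(M) = Pow(Mul(2, M), Rational(1, 2)) = Mul(Pow(2, Rational(1, 2)), Pow(M, Rational(1, 2))))
Pow(Add(K, Function('Z')(-27)), Rational(1, 2)) = Pow(Add(-26591, Mul(Pow(2, Rational(1, 2)), Pow(-27, Rational(1, 2)))), Rational(1, 2)) = Pow(Add(-26591, Mul(Pow(2, Rational(1, 2)), Mul(3, I, Pow(3, Rational(1, 2))))), Rational(1, 2)) = Pow(Add(-26591, Mul(3, I, Pow(6, Rational(1, 2)))), Rational(1, 2))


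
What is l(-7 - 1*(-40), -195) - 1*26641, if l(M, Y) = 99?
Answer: -26542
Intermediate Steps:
l(-7 - 1*(-40), -195) - 1*26641 = 99 - 1*26641 = 99 - 26641 = -26542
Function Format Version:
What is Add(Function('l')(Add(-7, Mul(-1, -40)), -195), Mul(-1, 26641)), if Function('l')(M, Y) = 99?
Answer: -26542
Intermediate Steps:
Add(Function('l')(Add(-7, Mul(-1, -40)), -195), Mul(-1, 26641)) = Add(99, Mul(-1, 26641)) = Add(99, -26641) = -26542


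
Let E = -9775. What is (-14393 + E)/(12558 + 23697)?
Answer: -8056/12085 ≈ -0.66661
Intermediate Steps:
(-14393 + E)/(12558 + 23697) = (-14393 - 9775)/(12558 + 23697) = -24168/36255 = -24168*1/36255 = -8056/12085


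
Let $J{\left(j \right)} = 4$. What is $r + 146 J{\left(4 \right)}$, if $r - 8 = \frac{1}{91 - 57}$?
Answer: $\frac{20129}{34} \approx 592.03$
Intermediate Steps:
$r = \frac{273}{34}$ ($r = 8 + \frac{1}{91 - 57} = 8 + \frac{1}{34} = \frac{273}{34} \approx 8.0294$)
$r + 146 J{\left(4 \right)} = \frac{273}{34} + 146 \cdot 4 = \frac{273}{34} + 584 = \frac{20129}{34}$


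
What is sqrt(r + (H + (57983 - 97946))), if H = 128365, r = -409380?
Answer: I*sqrt(320978) ≈ 566.55*I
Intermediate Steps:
sqrt(r + (H + (57983 - 97946))) = sqrt(-409380 + (128365 + (57983 - 97946))) = sqrt(-409380 + (128365 - 39963)) = sqrt(-409380 + 88402) = sqrt(-320978) = I*sqrt(320978)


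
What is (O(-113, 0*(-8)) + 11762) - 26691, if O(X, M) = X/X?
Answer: -14928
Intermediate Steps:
O(X, M) = 1
(O(-113, 0*(-8)) + 11762) - 26691 = (1 + 11762) - 26691 = 11763 - 26691 = -14928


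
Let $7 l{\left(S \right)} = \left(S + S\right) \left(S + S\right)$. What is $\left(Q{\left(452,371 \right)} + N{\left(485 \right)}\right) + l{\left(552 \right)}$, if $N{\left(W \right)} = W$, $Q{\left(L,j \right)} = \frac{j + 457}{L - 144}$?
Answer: $\frac{13444528}{77} \approx 1.746 \cdot 10^{5}$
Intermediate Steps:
$Q{\left(L,j \right)} = \frac{457 + j}{-144 + L}$
$l{\left(S \right)} = \frac{4 S^{2}}{7}$ ($l{\left(S \right)} = \frac{\left(S + S\right) \left(S + S\right)}{7} = \frac{2 S 2 S}{7} = \frac{4 S^{2}}{7}$)
$\left(Q{\left(452,371 \right)} + N{\left(485 \right)}\right) + l{\left(552 \right)} = \left(\frac{457 + 371}{-144 + 452} + 485\right) + \frac{4 \cdot 552^{2}}{7} = \left(\frac{1}{308} \cdot 828 + 485\right) + \frac{4}{7} \cdot 304704 = \left(\frac{1}{308} \cdot 828 + 485\right) + \frac{1218816}{7} = \left(\frac{207}{77} + 485\right) + \frac{1218816}{7} = \frac{37552}{77} + \frac{1218816}{7} = \frac{13444528}{77}$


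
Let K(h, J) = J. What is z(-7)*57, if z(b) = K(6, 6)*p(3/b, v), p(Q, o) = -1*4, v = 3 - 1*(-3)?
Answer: -1368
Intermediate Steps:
v = 6 (v = 3 + 3 = 6)
p(Q, o) = -4
z(b) = -24 (z(b) = 6*(-4) = -24)
z(-7)*57 = -24*57 = -1368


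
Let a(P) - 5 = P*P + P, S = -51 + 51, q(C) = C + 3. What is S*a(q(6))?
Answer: 0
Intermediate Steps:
q(C) = 3 + C
S = 0
a(P) = 5 + P + P² (a(P) = 5 + (P*P + P) = 5 + (P² + P) = 5 + (P + P²) = 5 + P + P²)
S*a(q(6)) = 0*(5 + (3 + 6) + (3 + 6)²) = 0*(5 + 9 + 9²) = 0*(5 + 9 + 81) = 0*95 = 0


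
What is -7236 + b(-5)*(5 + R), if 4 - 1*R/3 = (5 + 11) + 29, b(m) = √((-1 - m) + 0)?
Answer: -7472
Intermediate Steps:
b(m) = √(-1 - m)
R = -123 (R = 12 - 3*((5 + 11) + 29) = 12 - 3*(16 + 29) = 12 - 3*45 = 12 - 135 = -123)
-7236 + b(-5)*(5 + R) = -7236 + √(-1 - 1*(-5))*(5 - 123) = -7236 + √(-1 + 5)*(-118) = -7236 + √4*(-118) = -7236 + 2*(-118) = -7236 - 236 = -7472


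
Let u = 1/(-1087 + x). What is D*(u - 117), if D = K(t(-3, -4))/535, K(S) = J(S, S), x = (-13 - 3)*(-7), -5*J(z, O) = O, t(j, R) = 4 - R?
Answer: 912608/2608125 ≈ 0.34991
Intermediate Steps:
J(z, O) = -O/5
x = 112 (x = -16*(-7) = 112)
u = -1/975 (u = 1/(-1087 + 112) = 1/(-975) = -1/975 ≈ -0.0010256)
K(S) = -S/5
D = -8/2675 (D = -(4 - 1*(-4))/5/535 = -(4 + 4)/5*(1/535) = -1/5*8*(1/535) = -8/5*1/535 = -8/2675 ≈ -0.0029907)
D*(u - 117) = -8*(-1/975 - 117)/2675 = -8/2675*(-114076/975) = 912608/2608125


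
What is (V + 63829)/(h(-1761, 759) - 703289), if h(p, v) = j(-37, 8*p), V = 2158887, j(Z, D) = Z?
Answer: -1111358/351663 ≈ -3.1603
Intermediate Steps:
h(p, v) = -37
(V + 63829)/(h(-1761, 759) - 703289) = (2158887 + 63829)/(-37 - 703289) = 2222716/(-703326) = 2222716*(-1/703326) = -1111358/351663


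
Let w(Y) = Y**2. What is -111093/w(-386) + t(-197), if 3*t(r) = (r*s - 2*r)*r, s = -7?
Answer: -17347268385/148996 ≈ -1.1643e+5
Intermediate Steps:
t(r) = -3*r**2 (t(r) = ((r*(-7) - 2*r)*r)/3 = ((-7*r - 2*r)*r)/3 = ((-9*r)*r)/3 = (-9*r**2)/3 = -3*r**2)
-111093/w(-386) + t(-197) = -111093/((-386)**2) - 3*(-197)**2 = -111093/148996 - 3*38809 = -111093*1/148996 - 116427 = -111093/148996 - 116427 = -17347268385/148996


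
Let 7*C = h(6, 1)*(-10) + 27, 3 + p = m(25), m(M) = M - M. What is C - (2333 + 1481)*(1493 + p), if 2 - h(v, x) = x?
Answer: -39780003/7 ≈ -5.6829e+6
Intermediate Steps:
h(v, x) = 2 - x
m(M) = 0
p = -3 (p = -3 + 0 = -3)
C = 17/7 (C = ((2 - 1*1)*(-10) + 27)/7 = ((2 - 1)*(-10) + 27)/7 = (1*(-10) + 27)/7 = (-10 + 27)/7 = (1/7)*17 = 17/7 ≈ 2.4286)
C - (2333 + 1481)*(1493 + p) = 17/7 - (2333 + 1481)*(1493 - 3) = 17/7 - 3814*1490 = 17/7 - 1*5682860 = 17/7 - 5682860 = -39780003/7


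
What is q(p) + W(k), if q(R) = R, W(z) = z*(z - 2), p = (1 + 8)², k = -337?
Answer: 114324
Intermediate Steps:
p = 81 (p = 9² = 81)
W(z) = z*(-2 + z)
q(p) + W(k) = 81 - 337*(-2 - 337) = 81 - 337*(-339) = 81 + 114243 = 114324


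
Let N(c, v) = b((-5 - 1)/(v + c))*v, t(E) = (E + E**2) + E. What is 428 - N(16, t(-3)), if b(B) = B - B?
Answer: 428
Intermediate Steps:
b(B) = 0
t(E) = E**2 + 2*E
N(c, v) = 0 (N(c, v) = 0*v = 0)
428 - N(16, t(-3)) = 428 - 1*0 = 428 + 0 = 428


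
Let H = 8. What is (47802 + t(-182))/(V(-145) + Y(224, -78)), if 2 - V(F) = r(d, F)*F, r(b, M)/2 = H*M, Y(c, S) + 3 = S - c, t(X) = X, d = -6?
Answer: -47620/336703 ≈ -0.14143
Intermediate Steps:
Y(c, S) = -3 + S - c (Y(c, S) = -3 + (S - c) = -3 + S - c)
r(b, M) = 16*M (r(b, M) = 2*(8*M) = 16*M)
V(F) = 2 - 16*F² (V(F) = 2 - 16*F*F = 2 - 16*F²)
(47802 + t(-182))/(V(-145) + Y(224, -78)) = (47802 - 182)/((2 - 16*(-145)²) + (-3 - 78 - 1*224)) = 47620/((2 - 16*21025) + (-3 - 78 - 224)) = 47620/((2 - 336400) - 305) = 47620/(-336398 - 305) = 47620/(-336703) = 47620*(-1/336703) = -47620/336703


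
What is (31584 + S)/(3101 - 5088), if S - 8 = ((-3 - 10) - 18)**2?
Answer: -32553/1987 ≈ -16.383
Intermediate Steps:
S = 969 (S = 8 + ((-3 - 10) - 18)**2 = 8 + (-13 - 18)**2 = 8 + (-31)**2 = 8 + 961 = 969)
(31584 + S)/(3101 - 5088) = (31584 + 969)/(3101 - 5088) = 32553/(-1987) = 32553*(-1/1987) = -32553/1987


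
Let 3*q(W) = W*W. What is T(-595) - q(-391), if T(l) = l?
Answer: -154666/3 ≈ -51555.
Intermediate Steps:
q(W) = W**2/3 (q(W) = (W*W)/3 = W**2/3)
T(-595) - q(-391) = -595 - (-391)**2/3 = -595 - 152881/3 = -154666/3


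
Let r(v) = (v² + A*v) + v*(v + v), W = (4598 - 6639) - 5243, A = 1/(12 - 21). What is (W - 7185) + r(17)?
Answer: -122435/9 ≈ -13604.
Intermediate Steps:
A = -⅑ (A = 1/(-9) = -⅑ ≈ -0.11111)
W = -7284 (W = -2041 - 5243 = -7284)
r(v) = 3*v² - v/9 (r(v) = (v² - v/9) + v*(v + v) = (v² - v/9) + v*(2*v) = (v² - v/9) + 2*v² = 3*v² - v/9)
(W - 7185) + r(17) = (-7284 - 7185) + (⅑)*17*(-1 + 27*17) = -14469 + (⅑)*17*(-1 + 459) = -14469 + (⅑)*17*458 = -14469 + 7786/9 = -122435/9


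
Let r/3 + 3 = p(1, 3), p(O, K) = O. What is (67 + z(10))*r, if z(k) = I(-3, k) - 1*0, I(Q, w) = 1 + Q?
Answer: -390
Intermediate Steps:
r = -6 (r = -9 + 3*1 = -9 + 3 = -6)
z(k) = -2 (z(k) = (1 - 3) - 1*0 = -2 + 0 = -2)
(67 + z(10))*r = (67 - 2)*(-6) = 65*(-6) = -390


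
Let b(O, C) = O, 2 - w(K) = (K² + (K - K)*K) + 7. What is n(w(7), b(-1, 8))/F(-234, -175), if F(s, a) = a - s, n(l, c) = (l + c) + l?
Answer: -109/59 ≈ -1.8475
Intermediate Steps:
w(K) = -5 - K² (w(K) = 2 - ((K² + (K - K)*K) + 7) = 2 - ((K² + 0*K) + 7) = 2 - ((K² + 0) + 7) = 2 - (K² + 7) = 2 - (7 + K²) = 2 + (-7 - K²) = -5 - K²)
n(l, c) = c + 2*l (n(l, c) = (c + l) + l = c + 2*l)
n(w(7), b(-1, 8))/F(-234, -175) = (-1 + 2*(-5 - 1*7²))/(-175 - 1*(-234)) = (-1 + 2*(-5 - 1*49))/(-175 + 234) = (-1 + 2*(-5 - 49))/59 = (-1 + 2*(-54))*(1/59) = (-1 - 108)*(1/59) = -109*1/59 = -109/59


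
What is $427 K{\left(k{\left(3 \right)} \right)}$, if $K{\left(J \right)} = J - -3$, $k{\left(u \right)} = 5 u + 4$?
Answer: $9394$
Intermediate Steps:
$k{\left(u \right)} = 4 + 5 u$
$K{\left(J \right)} = 3 + J$ ($K{\left(J \right)} = J + 3 = 3 + J$)
$427 K{\left(k{\left(3 \right)} \right)} = 427 \left(3 + \left(4 + 5 \cdot 3\right)\right) = 427 \left(3 + \left(4 + 15\right)\right) = 427 \left(3 + 19\right) = 427 \cdot 22 = 9394$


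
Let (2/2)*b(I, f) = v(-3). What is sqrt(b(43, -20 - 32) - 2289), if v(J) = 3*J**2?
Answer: I*sqrt(2262) ≈ 47.56*I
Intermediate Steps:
b(I, f) = 27 (b(I, f) = 3*(-3)**2 = 3*9 = 27)
sqrt(b(43, -20 - 32) - 2289) = sqrt(27 - 2289) = sqrt(-2262) = I*sqrt(2262)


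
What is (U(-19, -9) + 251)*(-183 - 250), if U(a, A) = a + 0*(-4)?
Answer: -100456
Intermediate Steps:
U(a, A) = a (U(a, A) = a + 0 = a)
(U(-19, -9) + 251)*(-183 - 250) = (-19 + 251)*(-183 - 250) = 232*(-433) = -100456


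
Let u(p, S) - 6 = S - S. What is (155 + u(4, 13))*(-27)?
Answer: -4347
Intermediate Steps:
u(p, S) = 6 (u(p, S) = 6 + (S - S) = 6 + 0 = 6)
(155 + u(4, 13))*(-27) = (155 + 6)*(-27) = 161*(-27) = -4347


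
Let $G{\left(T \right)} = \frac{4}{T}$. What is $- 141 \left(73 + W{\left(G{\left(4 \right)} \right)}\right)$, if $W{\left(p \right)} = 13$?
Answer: $-12126$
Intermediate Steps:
$- 141 \left(73 + W{\left(G{\left(4 \right)} \right)}\right) = - 141 \left(73 + 13\right) = \left(-141\right) 86 = -12126$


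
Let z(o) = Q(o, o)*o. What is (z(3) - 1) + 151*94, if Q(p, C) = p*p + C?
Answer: 14229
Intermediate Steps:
Q(p, C) = C + p² (Q(p, C) = p² + C = C + p²)
z(o) = o*(o + o²) (z(o) = (o + o²)*o = o*(o + o²))
(z(3) - 1) + 151*94 = (3²*(1 + 3) - 1) + 151*94 = (9*4 - 1) + 14194 = (36 - 1) + 14194 = 35 + 14194 = 14229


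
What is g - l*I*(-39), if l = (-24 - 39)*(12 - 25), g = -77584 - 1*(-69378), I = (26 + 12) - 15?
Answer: 726437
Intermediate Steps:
I = 23 (I = 38 - 15 = 23)
g = -8206 (g = -77584 + 69378 = -8206)
l = 819 (l = -63*(-13) = 819)
g - l*I*(-39) = -8206 - 819*23*(-39) = -8206 - 18837*(-39) = -8206 - 1*(-734643) = -8206 + 734643 = 726437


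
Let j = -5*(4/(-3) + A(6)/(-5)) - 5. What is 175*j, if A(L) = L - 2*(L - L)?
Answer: 4025/3 ≈ 1341.7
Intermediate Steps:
A(L) = L (A(L) = L - 2*0 = L + 0 = L)
j = 23/3 (j = -5*(4/(-3) + 6/(-5)) - 5 = -5*(4*(-1/3) + 6*(-1/5)) - 5 = -5*(-4/3 - 6/5) - 5 = -5*(-38/15) - 5 = 38/3 - 5 = 23/3 ≈ 7.6667)
175*j = 175*(23/3) = 4025/3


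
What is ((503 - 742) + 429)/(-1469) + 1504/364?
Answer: 3166/791 ≈ 4.0025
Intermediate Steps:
((503 - 742) + 429)/(-1469) + 1504/364 = (-239 + 429)*(-1/1469) + 1504*(1/364) = 190*(-1/1469) + 376/91 = -190/1469 + 376/91 = 3166/791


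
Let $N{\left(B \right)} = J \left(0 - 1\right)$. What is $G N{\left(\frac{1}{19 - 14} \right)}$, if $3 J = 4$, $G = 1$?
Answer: $- \frac{4}{3} \approx -1.3333$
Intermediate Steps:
$J = \frac{4}{3}$ ($J = \frac{1}{3} \cdot 4 = \frac{4}{3} \approx 1.3333$)
$N{\left(B \right)} = - \frac{4}{3}$ ($N{\left(B \right)} = \frac{4 \left(0 - 1\right)}{3} = \frac{4}{3} \left(-1\right) = - \frac{4}{3}$)
$G N{\left(\frac{1}{19 - 14} \right)} = 1 \left(- \frac{4}{3}\right) = - \frac{4}{3}$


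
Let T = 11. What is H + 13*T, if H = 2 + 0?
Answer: 145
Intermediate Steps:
H = 2
H + 13*T = 2 + 13*11 = 2 + 143 = 145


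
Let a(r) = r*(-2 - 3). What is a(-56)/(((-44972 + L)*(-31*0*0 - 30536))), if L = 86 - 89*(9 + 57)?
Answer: 7/38750184 ≈ 1.8064e-7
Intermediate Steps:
a(r) = -5*r (a(r) = r*(-5) = -5*r)
L = -5788 (L = 86 - 89*66 = 86 - 5874 = -5788)
a(-56)/(((-44972 + L)*(-31*0*0 - 30536))) = (-5*(-56))/(((-44972 - 5788)*(-31*0*0 - 30536))) = 280/((-50760*(0*0 - 30536))) = 280/((-50760*(0 - 30536))) = 280/((-50760*(-30536))) = 280/1550007360 = 280*(1/1550007360) = 7/38750184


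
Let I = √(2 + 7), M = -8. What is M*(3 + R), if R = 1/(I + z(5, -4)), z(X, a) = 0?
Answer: -80/3 ≈ -26.667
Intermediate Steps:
I = 3 (I = √9 = 3)
R = ⅓ (R = 1/(3 + 0) = 1/3 = ⅓ ≈ 0.33333)
M*(3 + R) = -8*(3 + ⅓) = -8*10/3 = -80/3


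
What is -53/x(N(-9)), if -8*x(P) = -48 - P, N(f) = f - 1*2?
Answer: -424/37 ≈ -11.459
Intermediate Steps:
N(f) = -2 + f (N(f) = f - 2 = -2 + f)
x(P) = 6 + P/8 (x(P) = -(-48 - P)/8 = 6 + P/8)
-53/x(N(-9)) = -53/(6 + (-2 - 9)/8) = -53/(6 + (⅛)*(-11)) = -53/(6 - 11/8) = -53/37/8 = -53*8/37 = -424/37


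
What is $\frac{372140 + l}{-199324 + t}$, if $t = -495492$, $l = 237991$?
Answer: $- \frac{610131}{694816} \approx -0.87812$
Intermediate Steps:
$\frac{372140 + l}{-199324 + t} = \frac{372140 + 237991}{-199324 - 495492} = \frac{610131}{-694816} = 610131 \left(- \frac{1}{694816}\right) = - \frac{610131}{694816}$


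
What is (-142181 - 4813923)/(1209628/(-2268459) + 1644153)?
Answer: -11242718723736/3729692460599 ≈ -3.0144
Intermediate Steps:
(-142181 - 4813923)/(1209628/(-2268459) + 1644153) = -4956104/(1209628*(-1/2268459) + 1644153) = -4956104/(-1209628/2268459 + 1644153) = -4956104/3729692460599/2268459 = -4956104*2268459/3729692460599 = -11242718723736/3729692460599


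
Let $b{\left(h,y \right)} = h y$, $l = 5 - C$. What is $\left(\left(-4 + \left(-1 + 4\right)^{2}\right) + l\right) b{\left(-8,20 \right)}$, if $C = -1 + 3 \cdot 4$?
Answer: $160$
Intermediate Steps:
$C = 11$ ($C = -1 + 12 = 11$)
$l = -6$ ($l = 5 - 11 = -6$)
$\left(\left(-4 + \left(-1 + 4\right)^{2}\right) + l\right) b{\left(-8,20 \right)} = \left(\left(-4 + \left(-1 + 4\right)^{2}\right) - 6\right) \left(\left(-8\right) 20\right) = \left(\left(-4 + 3^{2}\right) - 6\right) \left(-160\right) = \left(\left(-4 + 9\right) - 6\right) \left(-160\right) = \left(5 - 6\right) \left(-160\right) = \left(-1\right) \left(-160\right) = 160$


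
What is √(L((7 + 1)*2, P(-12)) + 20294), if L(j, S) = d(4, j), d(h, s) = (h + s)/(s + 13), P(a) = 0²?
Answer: 9*√210714/29 ≈ 142.46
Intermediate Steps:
P(a) = 0
d(h, s) = (h + s)/(13 + s)
L(j, S) = (4 + j)/(13 + j)
√(L((7 + 1)*2, P(-12)) + 20294) = √((4 + (7 + 1)*2)/(13 + (7 + 1)*2) + 20294) = √((4 + 8*2)/(13 + 8*2) + 20294) = √((4 + 16)/(13 + 16) + 20294) = √(20/29 + 20294) = √(588546/29) = 9*√210714/29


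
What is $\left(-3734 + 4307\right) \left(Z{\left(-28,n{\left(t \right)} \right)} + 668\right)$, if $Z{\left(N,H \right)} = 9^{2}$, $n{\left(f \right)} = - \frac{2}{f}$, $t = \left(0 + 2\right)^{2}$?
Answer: $429177$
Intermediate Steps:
$t = 4$ ($t = 2^{2} = 4$)
$Z{\left(N,H \right)} = 81$
$\left(-3734 + 4307\right) \left(Z{\left(-28,n{\left(t \right)} \right)} + 668\right) = \left(-3734 + 4307\right) \left(81 + 668\right) = 573 \cdot 749 = 429177$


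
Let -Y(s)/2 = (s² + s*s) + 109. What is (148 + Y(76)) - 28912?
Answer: -52086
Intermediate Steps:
Y(s) = -218 - 4*s² (Y(s) = -2*((s² + s*s) + 109) = -2*((s² + s²) + 109) = -2*(2*s² + 109) = -2*(109 + 2*s²) = -218 - 4*s²)
(148 + Y(76)) - 28912 = (148 + (-218 - 4*76²)) - 28912 = (148 + (-218 - 4*5776)) - 28912 = (148 + (-218 - 23104)) - 28912 = (148 - 23322) - 28912 = -23174 - 28912 = -52086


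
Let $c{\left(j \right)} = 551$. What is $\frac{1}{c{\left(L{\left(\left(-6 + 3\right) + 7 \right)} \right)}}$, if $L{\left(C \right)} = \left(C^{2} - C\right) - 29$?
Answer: $\frac{1}{551} \approx 0.0018149$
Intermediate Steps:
$L{\left(C \right)} = -29 + C^{2} - C$
$\frac{1}{c{\left(L{\left(\left(-6 + 3\right) + 7 \right)} \right)}} = \frac{1}{551}$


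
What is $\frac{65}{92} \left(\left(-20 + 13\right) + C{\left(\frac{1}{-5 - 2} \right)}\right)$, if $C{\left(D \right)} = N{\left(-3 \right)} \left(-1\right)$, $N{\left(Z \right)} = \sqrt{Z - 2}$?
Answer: $- \frac{455}{92} - \frac{65 i \sqrt{5}}{92} \approx -4.9457 - 1.5798 i$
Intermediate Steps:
$N{\left(Z \right)} = \sqrt{-2 + Z}$
$C{\left(D \right)} = - i \sqrt{5}$ ($C{\left(D \right)} = \sqrt{-2 - 3} \left(-1\right) = \sqrt{-5} \left(-1\right) = i \sqrt{5} \left(-1\right) = - i \sqrt{5}$)
$\frac{65}{92} \left(\left(-20 + 13\right) + C{\left(\frac{1}{-5 - 2} \right)}\right) = \frac{65}{92} \left(\left(-20 + 13\right) - i \sqrt{5}\right) = 65 \cdot \frac{1}{92} \left(-7 - i \sqrt{5}\right) = \frac{65 \left(-7 - i \sqrt{5}\right)}{92} = - \frac{455}{92} - \frac{65 i \sqrt{5}}{92}$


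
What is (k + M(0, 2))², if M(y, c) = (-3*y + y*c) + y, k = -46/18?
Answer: 529/81 ≈ 6.5309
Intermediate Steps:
k = -23/9 (k = -46*1/18 = -23/9 ≈ -2.5556)
M(y, c) = -2*y + c*y (M(y, c) = (-3*y + c*y) + y = -2*y + c*y)
(k + M(0, 2))² = (-23/9 + 0*(-2 + 2))² = (-23/9 + 0*0)² = (-23/9 + 0)² = (-23/9)² = 529/81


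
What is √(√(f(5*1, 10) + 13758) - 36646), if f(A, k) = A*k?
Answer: √(-36646 + 4*√863) ≈ 191.12*I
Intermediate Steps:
√(√(f(5*1, 10) + 13758) - 36646) = √(√((5*1)*10 + 13758) - 36646) = √(√(5*10 + 13758) - 36646) = √(√(50 + 13758) - 36646) = √(√13808 - 36646) = √(4*√863 - 36646) = √(-36646 + 4*√863)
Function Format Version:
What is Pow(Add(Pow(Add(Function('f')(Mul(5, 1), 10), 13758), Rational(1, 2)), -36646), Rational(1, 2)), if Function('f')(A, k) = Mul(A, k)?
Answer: Pow(Add(-36646, Mul(4, Pow(863, Rational(1, 2)))), Rational(1, 2)) ≈ Mul(191.12, I)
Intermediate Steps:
Pow(Add(Pow(Add(Function('f')(Mul(5, 1), 10), 13758), Rational(1, 2)), -36646), Rational(1, 2)) = Pow(Add(Pow(Add(Mul(Mul(5, 1), 10), 13758), Rational(1, 2)), -36646), Rational(1, 2)) = Pow(Add(Pow(Add(Mul(5, 10), 13758), Rational(1, 2)), -36646), Rational(1, 2)) = Pow(Add(Pow(Add(50, 13758), Rational(1, 2)), -36646), Rational(1, 2)) = Pow(Add(Pow(13808, Rational(1, 2)), -36646), Rational(1, 2)) = Pow(Add(Mul(4, Pow(863, Rational(1, 2))), -36646), Rational(1, 2)) = Pow(Add(-36646, Mul(4, Pow(863, Rational(1, 2)))), Rational(1, 2))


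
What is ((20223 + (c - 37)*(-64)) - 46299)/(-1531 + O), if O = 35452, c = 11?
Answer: -24412/33921 ≈ -0.71967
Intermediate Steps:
((20223 + (c - 37)*(-64)) - 46299)/(-1531 + O) = ((20223 + (11 - 37)*(-64)) - 46299)/(-1531 + 35452) = ((20223 - 26*(-64)) - 46299)/33921 = ((20223 + 1664) - 46299)*(1/33921) = (21887 - 46299)*(1/33921) = -24412*1/33921 = -24412/33921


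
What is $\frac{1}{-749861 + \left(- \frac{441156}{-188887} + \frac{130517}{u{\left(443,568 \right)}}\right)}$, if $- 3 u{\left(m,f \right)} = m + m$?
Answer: $- \frac{167353882}{125565717339923} \approx -1.3328 \cdot 10^{-6}$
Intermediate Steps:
$u{\left(m,f \right)} = - \frac{2 m}{3}$ ($u{\left(m,f \right)} = - \frac{m + m}{3} = - \frac{2 m}{3}$)
$\frac{1}{-749861 + \left(- \frac{441156}{-188887} + \frac{130517}{u{\left(443,568 \right)}}\right)} = \frac{1}{-749861 + \left(- \frac{441156}{-188887} + \frac{130517}{\left(- \frac{2}{3}\right) 443}\right)} = \frac{1}{-749861 + \left(\left(-441156\right) \left(- \frac{1}{188887}\right) + \frac{130517}{- \frac{886}{3}}\right)} = \frac{1}{-749861 + \left(\frac{441156}{188887} + 130517 \left(- \frac{3}{886}\right)\right)} = \frac{1}{-749861 + \left(\frac{441156}{188887} - \frac{391551}{886}\right)} = \frac{1}{-749861 - \frac{73568029521}{167353882}} = \frac{1}{- \frac{125565717339923}{167353882}} = - \frac{167353882}{125565717339923}$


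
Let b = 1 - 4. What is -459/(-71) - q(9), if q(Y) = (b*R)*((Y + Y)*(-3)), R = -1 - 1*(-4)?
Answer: -34047/71 ≈ -479.54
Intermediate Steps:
R = 3 (R = -1 + 4 = 3)
b = -3
q(Y) = 54*Y (q(Y) = (-3*3)*((Y + Y)*(-3)) = -9*2*Y*(-3) = -(-54)*Y = 54*Y)
-459/(-71) - q(9) = -459/(-71) - 54*9 = -459*(-1/71) - 1*486 = 459/71 - 486 = -34047/71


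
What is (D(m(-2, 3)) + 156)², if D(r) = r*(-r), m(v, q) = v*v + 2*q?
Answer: 3136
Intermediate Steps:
m(v, q) = v² + 2*q
D(r) = -r²
(D(m(-2, 3)) + 156)² = (-((-2)² + 2*3)² + 156)² = (-(4 + 6)² + 156)² = (-1*10² + 156)² = (-1*100 + 156)² = (-100 + 156)² = 56² = 3136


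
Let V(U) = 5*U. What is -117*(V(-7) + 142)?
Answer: -12519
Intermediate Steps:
-117*(V(-7) + 142) = -117*(5*(-7) + 142) = -117*(-35 + 142) = -117*107 = -12519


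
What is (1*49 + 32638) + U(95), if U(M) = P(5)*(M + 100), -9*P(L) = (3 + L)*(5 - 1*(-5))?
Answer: 92861/3 ≈ 30954.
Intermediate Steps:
P(L) = -10/3 - 10*L/9 (P(L) = -(3 + L)*(5 - 1*(-5))/9 = -(3 + L)*(5 + 5)/9 = -(3 + L)*10/9 = -(30 + 10*L)/9 = -10/3 - 10*L/9)
U(M) = -8000/9 - 80*M/9 (U(M) = (-10/3 - 10/9*5)*(M + 100) = (-10/3 - 50/9)*(100 + M) = -80*(100 + M)/9 = -8000/9 - 80*M/9)
(1*49 + 32638) + U(95) = (1*49 + 32638) + (-8000/9 - 80/9*95) = (49 + 32638) + (-8000/9 - 7600/9) = 32687 - 5200/3 = 92861/3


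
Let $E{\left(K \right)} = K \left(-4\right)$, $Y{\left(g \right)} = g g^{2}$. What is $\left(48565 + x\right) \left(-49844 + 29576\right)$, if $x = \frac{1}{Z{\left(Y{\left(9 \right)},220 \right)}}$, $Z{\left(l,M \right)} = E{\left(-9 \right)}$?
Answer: $-984315983$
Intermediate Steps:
$Y{\left(g \right)} = g^{3}$
$E{\left(K \right)} = - 4 K$
$Z{\left(l,M \right)} = 36$ ($Z{\left(l,M \right)} = \left(-4\right) \left(-9\right) = 36$)
$x = \frac{1}{36} \approx 0.027778$
$\left(48565 + x\right) \left(-49844 + 29576\right) = \left(48565 + \frac{1}{36}\right) \left(-49844 + 29576\right) = \frac{1748341}{36} \left(-20268\right) = -984315983$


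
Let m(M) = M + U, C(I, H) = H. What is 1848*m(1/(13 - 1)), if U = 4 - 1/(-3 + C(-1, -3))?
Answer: 7854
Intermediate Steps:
U = 25/6 (U = 4 - 1/(-3 - 3) = 4 - 1/(-6) = 4 - 1*(-⅙) = 4 + ⅙ = 25/6 ≈ 4.1667)
m(M) = 25/6 + M (m(M) = M + 25/6 = 25/6 + M)
1848*m(1/(13 - 1)) = 1848*(25/6 + 1/(13 - 1)) = 1848*(25/6 + 1/12) = 1848*(17/4) = 7854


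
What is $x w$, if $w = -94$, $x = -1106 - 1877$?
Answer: $280402$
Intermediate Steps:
$x = -2983$
$x w = \left(-2983\right) \left(-94\right) = 280402$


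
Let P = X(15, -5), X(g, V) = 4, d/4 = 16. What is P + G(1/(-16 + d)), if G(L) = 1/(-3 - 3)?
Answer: 23/6 ≈ 3.8333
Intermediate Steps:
d = 64 (d = 4*16 = 64)
G(L) = -⅙ (G(L) = 1/(-6) = -⅙)
P = 4
P + G(1/(-16 + d)) = 4 - ⅙ = 23/6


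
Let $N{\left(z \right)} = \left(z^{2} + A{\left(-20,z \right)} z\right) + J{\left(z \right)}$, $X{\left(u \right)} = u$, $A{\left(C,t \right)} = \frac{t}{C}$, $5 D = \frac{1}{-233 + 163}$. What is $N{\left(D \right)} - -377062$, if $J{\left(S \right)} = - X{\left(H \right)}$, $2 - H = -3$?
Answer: $\frac{923789650019}{2450000} \approx 3.7706 \cdot 10^{5}$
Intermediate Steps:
$H = 5$ ($H = 2 - -3 = 2 + 3 = 5$)
$D = - \frac{1}{350}$ ($D = \frac{1}{5 \left(-233 + 163\right)} = \frac{1}{5 \left(-70\right)} = \frac{1}{5} \left(- \frac{1}{70}\right) = - \frac{1}{350} \approx -0.0028571$)
$J{\left(S \right)} = -5$ ($J{\left(S \right)} = \left(-1\right) 5 = -5$)
$N{\left(z \right)} = -5 + \frac{19 z^{2}}{20}$ ($N{\left(z \right)} = \left(z^{2} + \frac{z}{-20} z\right) - 5 = \left(z^{2} + z \left(- \frac{1}{20}\right) z\right) - 5 = \left(z^{2} + - \frac{z}{20} z\right) - 5 = \left(z^{2} - \frac{z^{2}}{20}\right) - 5 = \frac{19 z^{2}}{20} - 5 = -5 + \frac{19 z^{2}}{20}$)
$N{\left(D \right)} - -377062 = \left(-5 + \frac{19 \left(- \frac{1}{350}\right)^{2}}{20}\right) - -377062 = \left(-5 + \frac{19}{20} \cdot \frac{1}{122500}\right) + 377062 = \left(-5 + \frac{19}{2450000}\right) + 377062 = - \frac{12249981}{2450000} + 377062 = \frac{923789650019}{2450000}$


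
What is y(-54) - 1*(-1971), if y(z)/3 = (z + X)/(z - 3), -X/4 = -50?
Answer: 37303/19 ≈ 1963.3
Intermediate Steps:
X = 200 (X = -4*(-50) = 200)
y(z) = 3*(200 + z)/(-3 + z) (y(z) = 3*((z + 200)/(z - 3)) = 3*((200 + z)/(-3 + z)) = 3*(200 + z)/(-3 + z))
y(-54) - 1*(-1971) = 3*(200 - 54)/(-3 - 54) - 1*(-1971) = 3*146/(-57) + 1971 = 3*(-1/57)*146 + 1971 = -146/19 + 1971 = 37303/19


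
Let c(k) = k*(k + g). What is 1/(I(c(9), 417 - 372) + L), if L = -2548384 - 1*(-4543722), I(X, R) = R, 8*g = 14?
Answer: 1/1995383 ≈ 5.0116e-7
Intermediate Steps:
g = 7/4 (g = (⅛)*14 = 7/4 ≈ 1.7500)
c(k) = k*(7/4 + k) (c(k) = k*(k + 7/4) = k*(7/4 + k))
L = 1995338 (L = -2548384 + 4543722 = 1995338)
1/(I(c(9), 417 - 372) + L) = 1/((417 - 372) + 1995338) = 1/(45 + 1995338) = 1/1995383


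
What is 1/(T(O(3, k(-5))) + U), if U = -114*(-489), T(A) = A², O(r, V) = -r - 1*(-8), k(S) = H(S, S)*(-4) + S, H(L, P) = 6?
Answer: 1/55771 ≈ 1.7930e-5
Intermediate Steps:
k(S) = -24 + S (k(S) = 6*(-4) + S = -24 + S)
O(r, V) = 8 - r (O(r, V) = -r + 8 = 8 - r)
U = 55746
1/(T(O(3, k(-5))) + U) = 1/((8 - 1*3)² + 55746) = 1/((8 - 3)² + 55746) = 1/(5² + 55746) = 1/(25 + 55746) = 1/55771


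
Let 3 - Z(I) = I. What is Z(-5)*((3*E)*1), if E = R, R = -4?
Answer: -96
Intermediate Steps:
E = -4
Z(I) = 3 - I
Z(-5)*((3*E)*1) = (3 - 1*(-5))*((3*(-4))*1) = (3 + 5)*(-12*1) = 8*(-12) = -96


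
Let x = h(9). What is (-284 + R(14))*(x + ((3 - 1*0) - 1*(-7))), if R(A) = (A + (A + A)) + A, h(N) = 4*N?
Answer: -10488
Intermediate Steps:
x = 36 (x = 4*9 = 36)
R(A) = 4*A (R(A) = (A + 2*A) + A = 3*A + A = 4*A)
(-284 + R(14))*(x + ((3 - 1*0) - 1*(-7))) = (-284 + 4*14)*(36 + ((3 - 1*0) - 1*(-7))) = (-284 + 56)*(36 + ((3 + 0) + 7)) = -228*(36 + (3 + 7)) = -228*(36 + 10) = -228*46 = -10488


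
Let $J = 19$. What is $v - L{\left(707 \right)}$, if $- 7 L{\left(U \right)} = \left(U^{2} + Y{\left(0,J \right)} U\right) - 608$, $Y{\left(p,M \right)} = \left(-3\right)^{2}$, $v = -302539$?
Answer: $- \frac{1612169}{7} \approx -2.3031 \cdot 10^{5}$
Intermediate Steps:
$Y{\left(p,M \right)} = 9$
$L{\left(U \right)} = \frac{608}{7} - \frac{9 U}{7} - \frac{U^{2}}{7}$ ($L{\left(U \right)} = - \frac{\left(U^{2} + 9 U\right) - 608}{7} = - \frac{-608 + U^{2} + 9 U}{7} = \frac{608}{7} - \frac{9 U}{7} - \frac{U^{2}}{7}$)
$v - L{\left(707 \right)} = -302539 - \left(\frac{608}{7} - 909 - \frac{707^{2}}{7}\right) = -302539 - \left(\frac{608}{7} - 909 - 71407\right) = -302539 - - \frac{505604}{7} = -302539 + \frac{505604}{7} = - \frac{1612169}{7}$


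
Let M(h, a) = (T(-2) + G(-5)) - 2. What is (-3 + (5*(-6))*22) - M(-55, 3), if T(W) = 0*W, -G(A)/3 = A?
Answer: -676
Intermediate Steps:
G(A) = -3*A
T(W) = 0
M(h, a) = 13 (M(h, a) = (0 - 3*(-5)) - 2 = (0 + 15) - 2 = 15 - 2 = 13)
(-3 + (5*(-6))*22) - M(-55, 3) = (-3 + (5*(-6))*22) - 1*13 = (-3 - 30*22) - 13 = (-3 - 660) - 13 = -663 - 13 = -676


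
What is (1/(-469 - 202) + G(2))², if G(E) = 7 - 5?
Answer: 1798281/450241 ≈ 3.9940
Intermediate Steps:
G(E) = 2
(1/(-469 - 202) + G(2))² = (1/(-469 - 202) + 2)² = (1/(-671) + 2)² = (-1/671 + 2)² = (1341/671)² = 1798281/450241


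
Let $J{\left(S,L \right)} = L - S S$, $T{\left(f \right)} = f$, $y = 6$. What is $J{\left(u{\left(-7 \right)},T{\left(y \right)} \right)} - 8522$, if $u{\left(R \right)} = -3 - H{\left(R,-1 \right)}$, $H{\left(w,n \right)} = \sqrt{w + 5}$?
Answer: $-8523 - 6 i \sqrt{2} \approx -8523.0 - 8.4853 i$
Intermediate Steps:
$H{\left(w,n \right)} = \sqrt{5 + w}$
$u{\left(R \right)} = -3 - \sqrt{5 + R}$
$J{\left(S,L \right)} = L - S^{2}$
$J{\left(u{\left(-7 \right)},T{\left(y \right)} \right)} - 8522 = \left(6 - \left(-3 - \sqrt{5 - 7}\right)^{2}\right) - 8522 = \left(6 - \left(-3 - \sqrt{-2}\right)^{2}\right) - 8522 = \left(6 - \left(-3 - i \sqrt{2}\right)^{2}\right) - 8522 = -8516 - \left(-3 - i \sqrt{2}\right)^{2}$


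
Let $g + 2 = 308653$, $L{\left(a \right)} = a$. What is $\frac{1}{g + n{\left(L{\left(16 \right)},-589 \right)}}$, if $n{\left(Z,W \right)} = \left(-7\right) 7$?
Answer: $\frac{1}{308602} \approx 3.2404 \cdot 10^{-6}$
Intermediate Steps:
$n{\left(Z,W \right)} = -49$
$g = 308651$ ($g = -2 + 308653 = 308651$)
$\frac{1}{g + n{\left(L{\left(16 \right)},-589 \right)}} = \frac{1}{308651 - 49} = \frac{1}{308602}$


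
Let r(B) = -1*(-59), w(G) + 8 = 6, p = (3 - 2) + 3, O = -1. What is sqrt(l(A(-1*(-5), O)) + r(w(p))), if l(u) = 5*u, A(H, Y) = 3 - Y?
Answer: sqrt(79) ≈ 8.8882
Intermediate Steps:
p = 4 (p = 1 + 3 = 4)
w(G) = -2 (w(G) = -8 + 6 = -2)
r(B) = 59
sqrt(l(A(-1*(-5), O)) + r(w(p))) = sqrt(5*(3 - 1*(-1)) + 59) = sqrt(5*(3 + 1) + 59) = sqrt(5*4 + 59) = sqrt(20 + 59) = sqrt(79)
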